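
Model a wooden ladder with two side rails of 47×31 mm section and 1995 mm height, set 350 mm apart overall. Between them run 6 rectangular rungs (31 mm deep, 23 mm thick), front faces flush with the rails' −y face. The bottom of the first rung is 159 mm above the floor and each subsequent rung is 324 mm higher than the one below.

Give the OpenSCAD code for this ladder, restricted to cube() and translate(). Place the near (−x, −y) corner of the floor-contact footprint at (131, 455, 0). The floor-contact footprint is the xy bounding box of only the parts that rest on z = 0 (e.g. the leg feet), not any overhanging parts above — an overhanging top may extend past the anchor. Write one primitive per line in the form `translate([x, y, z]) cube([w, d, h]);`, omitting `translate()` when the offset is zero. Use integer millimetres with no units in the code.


// rung span = 350 - 2*47 = 256
// rung[k] z = 159 + k*324
translate([131, 455, 0]) cube([47, 31, 1995]);
translate([434, 455, 0]) cube([47, 31, 1995]);
translate([178, 455, 159]) cube([256, 31, 23]);
translate([178, 455, 483]) cube([256, 31, 23]);
translate([178, 455, 807]) cube([256, 31, 23]);
translate([178, 455, 1131]) cube([256, 31, 23]);
translate([178, 455, 1455]) cube([256, 31, 23]);
translate([178, 455, 1779]) cube([256, 31, 23]);


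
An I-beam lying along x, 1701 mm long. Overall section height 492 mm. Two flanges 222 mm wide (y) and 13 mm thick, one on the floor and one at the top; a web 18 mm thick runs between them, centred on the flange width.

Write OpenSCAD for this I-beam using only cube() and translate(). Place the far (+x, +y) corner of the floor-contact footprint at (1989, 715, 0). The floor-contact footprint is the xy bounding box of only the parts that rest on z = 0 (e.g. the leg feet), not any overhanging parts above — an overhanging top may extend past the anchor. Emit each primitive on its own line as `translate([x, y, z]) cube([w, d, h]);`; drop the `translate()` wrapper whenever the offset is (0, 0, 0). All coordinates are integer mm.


translate([288, 493, 0]) cube([1701, 222, 13]);
translate([288, 595, 13]) cube([1701, 18, 466]);
translate([288, 493, 479]) cube([1701, 222, 13]);


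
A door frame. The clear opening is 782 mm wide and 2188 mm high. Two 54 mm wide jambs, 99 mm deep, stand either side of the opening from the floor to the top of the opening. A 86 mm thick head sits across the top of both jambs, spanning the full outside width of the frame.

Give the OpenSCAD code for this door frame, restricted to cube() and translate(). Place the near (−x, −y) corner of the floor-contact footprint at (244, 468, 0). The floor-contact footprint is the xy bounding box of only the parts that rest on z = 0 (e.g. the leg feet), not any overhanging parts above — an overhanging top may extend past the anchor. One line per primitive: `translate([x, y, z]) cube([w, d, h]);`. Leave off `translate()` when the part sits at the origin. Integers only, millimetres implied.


translate([244, 468, 0]) cube([54, 99, 2188]);
translate([1080, 468, 0]) cube([54, 99, 2188]);
translate([244, 468, 2188]) cube([890, 99, 86]);


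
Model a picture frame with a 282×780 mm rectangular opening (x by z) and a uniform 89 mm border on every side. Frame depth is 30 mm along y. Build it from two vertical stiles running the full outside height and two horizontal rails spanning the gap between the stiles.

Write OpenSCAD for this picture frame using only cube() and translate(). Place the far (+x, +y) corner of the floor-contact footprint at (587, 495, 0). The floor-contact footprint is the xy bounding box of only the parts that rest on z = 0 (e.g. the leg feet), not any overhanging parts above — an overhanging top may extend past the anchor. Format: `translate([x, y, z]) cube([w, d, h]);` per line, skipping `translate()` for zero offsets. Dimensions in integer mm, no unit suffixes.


translate([127, 465, 0]) cube([89, 30, 958]);
translate([498, 465, 0]) cube([89, 30, 958]);
translate([216, 465, 0]) cube([282, 30, 89]);
translate([216, 465, 869]) cube([282, 30, 89]);


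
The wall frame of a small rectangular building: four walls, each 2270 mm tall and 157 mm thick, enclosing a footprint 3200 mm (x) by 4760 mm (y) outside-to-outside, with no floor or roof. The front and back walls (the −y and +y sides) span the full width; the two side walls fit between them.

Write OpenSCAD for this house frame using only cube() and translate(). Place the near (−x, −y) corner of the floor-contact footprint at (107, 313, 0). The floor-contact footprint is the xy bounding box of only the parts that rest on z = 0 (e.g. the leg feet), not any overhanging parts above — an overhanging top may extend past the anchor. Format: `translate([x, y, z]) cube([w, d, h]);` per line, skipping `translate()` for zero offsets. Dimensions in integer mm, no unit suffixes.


translate([107, 313, 0]) cube([3200, 157, 2270]);
translate([107, 4916, 0]) cube([3200, 157, 2270]);
translate([107, 470, 0]) cube([157, 4446, 2270]);
translate([3150, 470, 0]) cube([157, 4446, 2270]);


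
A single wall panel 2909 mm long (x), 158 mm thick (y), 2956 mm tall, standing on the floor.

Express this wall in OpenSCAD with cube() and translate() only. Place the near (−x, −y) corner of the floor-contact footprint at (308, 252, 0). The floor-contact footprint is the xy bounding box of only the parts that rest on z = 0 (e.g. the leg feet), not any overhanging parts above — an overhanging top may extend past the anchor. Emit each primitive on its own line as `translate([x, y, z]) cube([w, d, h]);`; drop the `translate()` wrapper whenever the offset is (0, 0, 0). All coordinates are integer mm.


translate([308, 252, 0]) cube([2909, 158, 2956]);


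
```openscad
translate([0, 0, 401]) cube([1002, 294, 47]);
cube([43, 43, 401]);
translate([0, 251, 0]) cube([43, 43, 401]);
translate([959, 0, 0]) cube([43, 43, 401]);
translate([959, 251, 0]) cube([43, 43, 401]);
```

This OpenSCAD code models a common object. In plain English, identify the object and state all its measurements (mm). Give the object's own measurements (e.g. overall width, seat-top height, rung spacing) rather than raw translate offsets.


A bench: a 1002×294 mm seat slab, 47 mm thick, top at z = 448 mm, on four 43×43 mm square legs flush with the seat corners and standing on z = 0.


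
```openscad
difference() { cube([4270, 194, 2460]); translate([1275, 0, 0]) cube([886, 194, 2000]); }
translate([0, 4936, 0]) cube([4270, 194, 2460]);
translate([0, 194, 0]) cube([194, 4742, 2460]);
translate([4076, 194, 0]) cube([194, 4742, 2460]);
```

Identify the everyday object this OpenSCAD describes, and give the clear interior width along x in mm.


A single room. The interior width is 3882 mm.

Four walls enclosing a rectangle with a door in the front wall — a room. Outside width 4270 minus two 194 mm walls gives 3882 mm.


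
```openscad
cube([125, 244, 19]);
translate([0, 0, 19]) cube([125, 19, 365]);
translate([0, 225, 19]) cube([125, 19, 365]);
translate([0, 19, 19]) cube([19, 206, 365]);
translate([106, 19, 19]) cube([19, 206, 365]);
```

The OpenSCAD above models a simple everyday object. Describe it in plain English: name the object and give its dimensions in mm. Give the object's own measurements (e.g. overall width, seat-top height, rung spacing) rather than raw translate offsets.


An open-topped rectangular box: outside dimensions 125×244×384 mm, with a uniform wall and base thickness of 19 mm. The base is a full 125×244 slab on the floor; four walls sit on top of the base. The front and back walls (the −y and +y sides) span the full width; the two side walls fit between them.


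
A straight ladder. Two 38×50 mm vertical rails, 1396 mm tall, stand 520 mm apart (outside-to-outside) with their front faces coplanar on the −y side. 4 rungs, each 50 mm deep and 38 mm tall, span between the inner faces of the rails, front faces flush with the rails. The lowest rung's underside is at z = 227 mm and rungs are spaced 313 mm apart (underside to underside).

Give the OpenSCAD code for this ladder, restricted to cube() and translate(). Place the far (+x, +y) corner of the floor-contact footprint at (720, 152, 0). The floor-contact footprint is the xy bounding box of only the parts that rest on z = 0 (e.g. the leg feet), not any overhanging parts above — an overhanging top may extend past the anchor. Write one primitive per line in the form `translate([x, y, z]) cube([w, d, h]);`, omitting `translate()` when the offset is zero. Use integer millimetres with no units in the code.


translate([200, 102, 0]) cube([38, 50, 1396]);
translate([682, 102, 0]) cube([38, 50, 1396]);
translate([238, 102, 227]) cube([444, 50, 38]);
translate([238, 102, 540]) cube([444, 50, 38]);
translate([238, 102, 853]) cube([444, 50, 38]);
translate([238, 102, 1166]) cube([444, 50, 38]);


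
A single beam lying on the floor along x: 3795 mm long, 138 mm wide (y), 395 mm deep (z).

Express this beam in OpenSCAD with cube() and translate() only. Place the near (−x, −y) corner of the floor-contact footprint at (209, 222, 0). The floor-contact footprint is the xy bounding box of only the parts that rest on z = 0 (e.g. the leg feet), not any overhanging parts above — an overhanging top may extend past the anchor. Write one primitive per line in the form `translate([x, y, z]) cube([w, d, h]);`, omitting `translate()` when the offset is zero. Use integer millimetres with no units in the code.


translate([209, 222, 0]) cube([3795, 138, 395]);


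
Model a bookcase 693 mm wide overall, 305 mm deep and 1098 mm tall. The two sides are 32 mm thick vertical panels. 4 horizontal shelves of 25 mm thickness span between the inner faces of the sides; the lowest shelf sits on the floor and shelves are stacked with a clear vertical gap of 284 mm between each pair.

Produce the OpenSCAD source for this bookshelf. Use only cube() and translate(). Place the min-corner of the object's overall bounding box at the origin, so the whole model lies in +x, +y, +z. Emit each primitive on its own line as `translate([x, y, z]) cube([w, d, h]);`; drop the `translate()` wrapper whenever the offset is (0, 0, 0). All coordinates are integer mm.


cube([32, 305, 1098]);
translate([661, 0, 0]) cube([32, 305, 1098]);
translate([32, 0, 0]) cube([629, 305, 25]);
translate([32, 0, 309]) cube([629, 305, 25]);
translate([32, 0, 618]) cube([629, 305, 25]);
translate([32, 0, 927]) cube([629, 305, 25]);


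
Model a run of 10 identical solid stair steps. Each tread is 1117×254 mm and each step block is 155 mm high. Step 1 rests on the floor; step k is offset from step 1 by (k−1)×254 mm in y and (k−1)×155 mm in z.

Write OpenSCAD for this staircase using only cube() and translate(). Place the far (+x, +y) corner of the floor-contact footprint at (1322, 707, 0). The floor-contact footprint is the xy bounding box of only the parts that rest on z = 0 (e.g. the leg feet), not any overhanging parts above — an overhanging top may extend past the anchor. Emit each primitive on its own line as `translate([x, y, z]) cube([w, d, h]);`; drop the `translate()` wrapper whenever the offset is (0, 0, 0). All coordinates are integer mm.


translate([205, 453, 0]) cube([1117, 254, 155]);
translate([205, 707, 155]) cube([1117, 254, 155]);
translate([205, 961, 310]) cube([1117, 254, 155]);
translate([205, 1215, 465]) cube([1117, 254, 155]);
translate([205, 1469, 620]) cube([1117, 254, 155]);
translate([205, 1723, 775]) cube([1117, 254, 155]);
translate([205, 1977, 930]) cube([1117, 254, 155]);
translate([205, 2231, 1085]) cube([1117, 254, 155]);
translate([205, 2485, 1240]) cube([1117, 254, 155]);
translate([205, 2739, 1395]) cube([1117, 254, 155]);


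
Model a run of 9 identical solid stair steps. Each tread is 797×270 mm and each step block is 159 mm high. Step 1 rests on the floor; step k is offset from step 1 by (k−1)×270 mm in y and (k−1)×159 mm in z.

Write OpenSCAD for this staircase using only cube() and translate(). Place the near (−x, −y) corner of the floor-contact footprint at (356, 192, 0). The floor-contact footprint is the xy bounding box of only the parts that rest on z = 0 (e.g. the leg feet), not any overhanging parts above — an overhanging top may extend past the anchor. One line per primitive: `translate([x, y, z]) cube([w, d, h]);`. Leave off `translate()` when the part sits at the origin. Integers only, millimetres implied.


translate([356, 192, 0]) cube([797, 270, 159]);
translate([356, 462, 159]) cube([797, 270, 159]);
translate([356, 732, 318]) cube([797, 270, 159]);
translate([356, 1002, 477]) cube([797, 270, 159]);
translate([356, 1272, 636]) cube([797, 270, 159]);
translate([356, 1542, 795]) cube([797, 270, 159]);
translate([356, 1812, 954]) cube([797, 270, 159]);
translate([356, 2082, 1113]) cube([797, 270, 159]);
translate([356, 2352, 1272]) cube([797, 270, 159]);


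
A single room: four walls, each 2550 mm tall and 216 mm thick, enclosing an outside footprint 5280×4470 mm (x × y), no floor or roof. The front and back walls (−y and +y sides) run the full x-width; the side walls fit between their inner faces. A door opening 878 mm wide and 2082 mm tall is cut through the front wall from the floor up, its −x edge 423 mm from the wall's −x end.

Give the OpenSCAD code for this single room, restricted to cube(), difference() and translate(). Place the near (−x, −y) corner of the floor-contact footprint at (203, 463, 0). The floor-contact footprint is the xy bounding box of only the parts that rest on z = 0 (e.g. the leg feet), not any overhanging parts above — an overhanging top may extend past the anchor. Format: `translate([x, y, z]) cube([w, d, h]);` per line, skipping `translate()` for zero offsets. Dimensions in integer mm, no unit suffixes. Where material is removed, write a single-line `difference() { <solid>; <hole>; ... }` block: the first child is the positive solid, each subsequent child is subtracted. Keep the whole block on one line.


difference() { translate([203, 463, 0]) cube([5280, 216, 2550]); translate([626, 463, 0]) cube([878, 216, 2082]); }
translate([203, 4717, 0]) cube([5280, 216, 2550]);
translate([203, 679, 0]) cube([216, 4038, 2550]);
translate([5267, 679, 0]) cube([216, 4038, 2550]);


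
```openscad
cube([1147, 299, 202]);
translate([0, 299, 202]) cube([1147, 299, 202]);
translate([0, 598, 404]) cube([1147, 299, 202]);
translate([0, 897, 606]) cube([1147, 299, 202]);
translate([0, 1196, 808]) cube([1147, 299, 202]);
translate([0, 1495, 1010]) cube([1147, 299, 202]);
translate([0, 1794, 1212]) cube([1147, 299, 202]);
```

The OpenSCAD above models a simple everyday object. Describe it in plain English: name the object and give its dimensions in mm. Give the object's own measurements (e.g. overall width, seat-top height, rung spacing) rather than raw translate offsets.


A straight staircase of 7 solid steps. Each step is 1147 mm wide (x), 299 mm deep (y, the going) and 202 mm tall (the rise). The first step rests on the floor; each subsequent step sits one going further in +y and one rise higher in +z, directly behind and above the previous step with no overlap.


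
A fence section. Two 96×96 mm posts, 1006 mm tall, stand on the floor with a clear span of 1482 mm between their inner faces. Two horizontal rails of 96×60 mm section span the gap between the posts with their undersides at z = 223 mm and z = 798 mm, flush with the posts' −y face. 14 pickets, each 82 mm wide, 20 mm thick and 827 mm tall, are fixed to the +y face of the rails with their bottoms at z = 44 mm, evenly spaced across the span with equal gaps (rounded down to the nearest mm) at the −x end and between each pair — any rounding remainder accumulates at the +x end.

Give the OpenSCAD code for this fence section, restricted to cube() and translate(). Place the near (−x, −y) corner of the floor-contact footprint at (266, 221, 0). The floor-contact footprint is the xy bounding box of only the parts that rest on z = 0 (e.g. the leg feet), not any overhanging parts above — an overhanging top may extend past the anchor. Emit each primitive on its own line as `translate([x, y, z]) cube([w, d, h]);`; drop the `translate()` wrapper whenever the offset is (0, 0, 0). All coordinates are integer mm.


translate([266, 221, 0]) cube([96, 96, 1006]);
translate([1844, 221, 0]) cube([96, 96, 1006]);
translate([362, 221, 223]) cube([1482, 96, 60]);
translate([362, 221, 798]) cube([1482, 96, 60]);
translate([384, 317, 44]) cube([82, 20, 827]);
translate([488, 317, 44]) cube([82, 20, 827]);
translate([592, 317, 44]) cube([82, 20, 827]);
translate([696, 317, 44]) cube([82, 20, 827]);
translate([800, 317, 44]) cube([82, 20, 827]);
translate([904, 317, 44]) cube([82, 20, 827]);
translate([1008, 317, 44]) cube([82, 20, 827]);
translate([1112, 317, 44]) cube([82, 20, 827]);
translate([1216, 317, 44]) cube([82, 20, 827]);
translate([1320, 317, 44]) cube([82, 20, 827]);
translate([1424, 317, 44]) cube([82, 20, 827]);
translate([1528, 317, 44]) cube([82, 20, 827]);
translate([1632, 317, 44]) cube([82, 20, 827]);
translate([1736, 317, 44]) cube([82, 20, 827]);


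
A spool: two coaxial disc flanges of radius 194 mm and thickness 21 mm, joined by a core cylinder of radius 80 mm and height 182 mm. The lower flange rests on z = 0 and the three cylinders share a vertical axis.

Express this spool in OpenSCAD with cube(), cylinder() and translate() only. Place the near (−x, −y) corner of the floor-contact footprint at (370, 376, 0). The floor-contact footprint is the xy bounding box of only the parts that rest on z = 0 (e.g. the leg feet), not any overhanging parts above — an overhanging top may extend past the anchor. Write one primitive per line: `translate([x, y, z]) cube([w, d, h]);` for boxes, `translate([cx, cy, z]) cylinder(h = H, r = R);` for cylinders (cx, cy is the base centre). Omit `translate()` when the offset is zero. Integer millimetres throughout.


translate([564, 570, 0]) cylinder(h = 21, r = 194);
translate([564, 570, 21]) cylinder(h = 182, r = 80);
translate([564, 570, 203]) cylinder(h = 21, r = 194);


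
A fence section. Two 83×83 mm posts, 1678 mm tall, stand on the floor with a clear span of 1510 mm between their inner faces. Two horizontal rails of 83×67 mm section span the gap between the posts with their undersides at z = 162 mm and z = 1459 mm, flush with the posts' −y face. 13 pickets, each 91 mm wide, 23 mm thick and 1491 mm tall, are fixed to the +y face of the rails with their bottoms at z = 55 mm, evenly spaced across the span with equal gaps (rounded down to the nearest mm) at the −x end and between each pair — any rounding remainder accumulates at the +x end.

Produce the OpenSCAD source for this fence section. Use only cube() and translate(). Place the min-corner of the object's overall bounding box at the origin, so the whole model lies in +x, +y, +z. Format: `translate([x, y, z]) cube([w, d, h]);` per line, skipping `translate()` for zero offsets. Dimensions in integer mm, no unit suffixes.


cube([83, 83, 1678]);
translate([1593, 0, 0]) cube([83, 83, 1678]);
translate([83, 0, 162]) cube([1510, 83, 67]);
translate([83, 0, 1459]) cube([1510, 83, 67]);
translate([106, 83, 55]) cube([91, 23, 1491]);
translate([220, 83, 55]) cube([91, 23, 1491]);
translate([334, 83, 55]) cube([91, 23, 1491]);
translate([448, 83, 55]) cube([91, 23, 1491]);
translate([562, 83, 55]) cube([91, 23, 1491]);
translate([676, 83, 55]) cube([91, 23, 1491]);
translate([790, 83, 55]) cube([91, 23, 1491]);
translate([904, 83, 55]) cube([91, 23, 1491]);
translate([1018, 83, 55]) cube([91, 23, 1491]);
translate([1132, 83, 55]) cube([91, 23, 1491]);
translate([1246, 83, 55]) cube([91, 23, 1491]);
translate([1360, 83, 55]) cube([91, 23, 1491]);
translate([1474, 83, 55]) cube([91, 23, 1491]);


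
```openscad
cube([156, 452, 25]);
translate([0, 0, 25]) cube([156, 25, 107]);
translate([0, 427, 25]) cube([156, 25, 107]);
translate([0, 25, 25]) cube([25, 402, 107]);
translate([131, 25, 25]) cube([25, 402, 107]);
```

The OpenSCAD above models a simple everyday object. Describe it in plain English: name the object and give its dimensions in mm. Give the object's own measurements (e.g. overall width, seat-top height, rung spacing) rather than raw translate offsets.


An open-topped rectangular box: outside dimensions 156×452×132 mm, with a uniform wall and base thickness of 25 mm. The base is a full 156×452 slab on the floor; four walls sit on top of the base. The front and back walls (the −y and +y sides) span the full width; the two side walls fit between them.


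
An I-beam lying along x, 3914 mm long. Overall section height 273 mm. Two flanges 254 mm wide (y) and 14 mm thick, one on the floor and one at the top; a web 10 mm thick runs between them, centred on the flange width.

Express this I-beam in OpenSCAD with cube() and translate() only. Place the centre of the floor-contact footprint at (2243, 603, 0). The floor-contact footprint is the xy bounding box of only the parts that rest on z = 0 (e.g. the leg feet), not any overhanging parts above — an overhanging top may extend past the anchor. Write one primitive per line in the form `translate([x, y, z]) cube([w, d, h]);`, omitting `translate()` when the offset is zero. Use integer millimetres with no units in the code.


translate([286, 476, 0]) cube([3914, 254, 14]);
translate([286, 598, 14]) cube([3914, 10, 245]);
translate([286, 476, 259]) cube([3914, 254, 14]);


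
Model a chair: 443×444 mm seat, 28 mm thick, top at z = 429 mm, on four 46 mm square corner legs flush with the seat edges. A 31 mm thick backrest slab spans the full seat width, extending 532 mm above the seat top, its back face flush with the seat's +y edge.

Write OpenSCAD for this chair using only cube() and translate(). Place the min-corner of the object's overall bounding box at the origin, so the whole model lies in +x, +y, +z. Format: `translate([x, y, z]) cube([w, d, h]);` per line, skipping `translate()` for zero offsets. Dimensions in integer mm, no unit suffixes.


translate([0, 0, 401]) cube([443, 444, 28]);
cube([46, 46, 401]);
translate([397, 0, 0]) cube([46, 46, 401]);
translate([0, 398, 0]) cube([46, 46, 401]);
translate([397, 398, 0]) cube([46, 46, 401]);
translate([0, 413, 429]) cube([443, 31, 532]);


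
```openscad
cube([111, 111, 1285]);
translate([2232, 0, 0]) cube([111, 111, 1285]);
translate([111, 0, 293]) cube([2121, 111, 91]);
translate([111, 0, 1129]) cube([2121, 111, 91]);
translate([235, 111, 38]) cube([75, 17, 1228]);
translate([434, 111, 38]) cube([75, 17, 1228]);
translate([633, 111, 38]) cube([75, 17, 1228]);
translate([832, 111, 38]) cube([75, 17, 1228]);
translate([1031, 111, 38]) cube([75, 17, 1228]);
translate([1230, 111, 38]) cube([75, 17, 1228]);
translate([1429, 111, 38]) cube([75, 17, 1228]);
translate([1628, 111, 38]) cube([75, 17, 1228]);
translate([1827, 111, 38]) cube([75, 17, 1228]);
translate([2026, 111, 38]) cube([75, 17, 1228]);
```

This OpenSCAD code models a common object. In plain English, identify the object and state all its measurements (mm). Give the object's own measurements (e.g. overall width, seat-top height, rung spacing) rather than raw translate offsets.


A fence section. Two 111×111 mm posts, 1285 mm tall, stand on the floor with a clear span of 2121 mm between their inner faces. Two horizontal rails of 111×91 mm section span the gap between the posts with their undersides at z = 293 mm and z = 1129 mm, flush with the posts' −y face. 10 pickets, each 75 mm wide, 17 mm thick and 1228 mm tall, are fixed to the +y face of the rails with their bottoms at z = 38 mm, spaced across the span with a 124 mm gap after the −x post and between neighbouring pickets, with 131 mm left before the +x post.


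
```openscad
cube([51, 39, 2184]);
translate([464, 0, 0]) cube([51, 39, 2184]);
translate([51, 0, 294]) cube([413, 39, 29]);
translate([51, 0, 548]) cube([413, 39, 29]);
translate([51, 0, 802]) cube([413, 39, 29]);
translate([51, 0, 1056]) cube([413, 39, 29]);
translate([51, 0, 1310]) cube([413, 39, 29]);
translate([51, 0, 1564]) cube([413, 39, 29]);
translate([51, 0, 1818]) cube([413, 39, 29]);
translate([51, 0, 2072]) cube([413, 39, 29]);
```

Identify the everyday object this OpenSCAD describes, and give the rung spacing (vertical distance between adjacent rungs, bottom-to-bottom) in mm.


A ladder. The rung spacing is 254 mm.

Two tall 51×39 posts with 8 short bars between them — a ladder. Adjacent rungs sit at z = 294 and z = 548, so the spacing is 548 − 294 = 254 mm.


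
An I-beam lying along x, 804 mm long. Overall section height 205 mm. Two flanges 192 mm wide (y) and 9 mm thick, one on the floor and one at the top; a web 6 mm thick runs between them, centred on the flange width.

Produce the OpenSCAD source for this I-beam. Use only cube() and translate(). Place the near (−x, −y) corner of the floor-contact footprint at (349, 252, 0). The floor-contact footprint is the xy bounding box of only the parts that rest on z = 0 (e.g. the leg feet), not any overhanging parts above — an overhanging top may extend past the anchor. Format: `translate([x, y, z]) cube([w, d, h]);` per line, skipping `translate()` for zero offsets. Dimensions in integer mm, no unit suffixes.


translate([349, 252, 0]) cube([804, 192, 9]);
translate([349, 345, 9]) cube([804, 6, 187]);
translate([349, 252, 196]) cube([804, 192, 9]);


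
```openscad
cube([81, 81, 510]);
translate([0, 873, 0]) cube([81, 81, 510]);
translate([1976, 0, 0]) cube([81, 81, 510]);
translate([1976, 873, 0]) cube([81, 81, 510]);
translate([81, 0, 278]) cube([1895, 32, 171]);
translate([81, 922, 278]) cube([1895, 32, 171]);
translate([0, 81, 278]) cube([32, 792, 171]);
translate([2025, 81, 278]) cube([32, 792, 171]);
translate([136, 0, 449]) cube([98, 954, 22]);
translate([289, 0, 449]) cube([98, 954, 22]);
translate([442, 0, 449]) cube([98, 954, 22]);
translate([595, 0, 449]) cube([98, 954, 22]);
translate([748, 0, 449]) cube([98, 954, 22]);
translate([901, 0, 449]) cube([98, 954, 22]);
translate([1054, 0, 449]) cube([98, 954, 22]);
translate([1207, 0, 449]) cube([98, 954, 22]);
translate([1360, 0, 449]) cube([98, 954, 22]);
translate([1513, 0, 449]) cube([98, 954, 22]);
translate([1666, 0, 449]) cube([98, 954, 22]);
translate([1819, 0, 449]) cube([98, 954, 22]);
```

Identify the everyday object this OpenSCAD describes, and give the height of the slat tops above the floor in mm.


A bed frame. The slat-top height is 471 mm.

Four posts, four rails, and a row of slats — a bed frame. Slats sit on the rails at z = 278 + 171 = 449; with slat thickness 22, the top is 471 mm.


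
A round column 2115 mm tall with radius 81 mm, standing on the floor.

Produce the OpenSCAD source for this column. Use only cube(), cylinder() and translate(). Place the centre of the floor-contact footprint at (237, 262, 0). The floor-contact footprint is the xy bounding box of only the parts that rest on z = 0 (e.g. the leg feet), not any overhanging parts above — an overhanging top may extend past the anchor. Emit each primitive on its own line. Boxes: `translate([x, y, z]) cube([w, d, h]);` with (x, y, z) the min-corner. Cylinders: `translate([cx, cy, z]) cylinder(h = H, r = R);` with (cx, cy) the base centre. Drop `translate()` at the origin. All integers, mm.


translate([237, 262, 0]) cylinder(h = 2115, r = 81);


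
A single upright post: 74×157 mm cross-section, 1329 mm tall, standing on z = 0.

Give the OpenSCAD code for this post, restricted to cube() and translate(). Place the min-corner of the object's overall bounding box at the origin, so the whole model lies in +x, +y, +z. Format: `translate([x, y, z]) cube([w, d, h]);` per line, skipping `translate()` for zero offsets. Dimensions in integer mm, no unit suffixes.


cube([74, 157, 1329]);


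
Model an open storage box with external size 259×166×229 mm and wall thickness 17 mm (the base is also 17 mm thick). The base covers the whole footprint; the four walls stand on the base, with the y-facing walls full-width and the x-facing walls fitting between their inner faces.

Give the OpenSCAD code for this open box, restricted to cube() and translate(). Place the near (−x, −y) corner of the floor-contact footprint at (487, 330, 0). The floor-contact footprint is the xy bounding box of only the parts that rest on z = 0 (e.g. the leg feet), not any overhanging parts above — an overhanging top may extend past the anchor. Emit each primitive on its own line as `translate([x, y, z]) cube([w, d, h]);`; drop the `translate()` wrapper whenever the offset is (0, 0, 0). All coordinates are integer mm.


translate([487, 330, 0]) cube([259, 166, 17]);
translate([487, 330, 17]) cube([259, 17, 212]);
translate([487, 479, 17]) cube([259, 17, 212]);
translate([487, 347, 17]) cube([17, 132, 212]);
translate([729, 347, 17]) cube([17, 132, 212]);


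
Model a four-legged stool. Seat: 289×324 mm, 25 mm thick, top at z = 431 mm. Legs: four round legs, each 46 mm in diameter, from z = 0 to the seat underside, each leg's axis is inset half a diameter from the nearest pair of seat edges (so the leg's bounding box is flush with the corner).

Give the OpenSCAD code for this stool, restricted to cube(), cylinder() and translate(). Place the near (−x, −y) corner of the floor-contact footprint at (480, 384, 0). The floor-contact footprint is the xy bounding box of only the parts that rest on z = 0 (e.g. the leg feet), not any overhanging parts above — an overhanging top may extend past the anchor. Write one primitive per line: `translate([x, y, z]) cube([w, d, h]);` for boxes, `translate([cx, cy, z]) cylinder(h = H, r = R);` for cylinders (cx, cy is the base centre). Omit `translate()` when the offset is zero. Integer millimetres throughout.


translate([480, 384, 406]) cube([289, 324, 25]);
translate([503, 407, 0]) cylinder(h = 406, r = 23);
translate([746, 407, 0]) cylinder(h = 406, r = 23);
translate([503, 685, 0]) cylinder(h = 406, r = 23);
translate([746, 685, 0]) cylinder(h = 406, r = 23);


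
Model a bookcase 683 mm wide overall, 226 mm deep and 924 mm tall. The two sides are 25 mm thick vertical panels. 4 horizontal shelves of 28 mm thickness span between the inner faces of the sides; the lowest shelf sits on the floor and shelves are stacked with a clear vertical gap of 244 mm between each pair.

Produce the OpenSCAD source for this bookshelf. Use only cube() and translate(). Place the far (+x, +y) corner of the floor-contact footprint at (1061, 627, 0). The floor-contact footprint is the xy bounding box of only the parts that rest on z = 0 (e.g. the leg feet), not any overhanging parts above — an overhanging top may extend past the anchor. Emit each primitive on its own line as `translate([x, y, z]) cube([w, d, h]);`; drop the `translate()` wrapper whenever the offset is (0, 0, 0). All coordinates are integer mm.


translate([378, 401, 0]) cube([25, 226, 924]);
translate([1036, 401, 0]) cube([25, 226, 924]);
translate([403, 401, 0]) cube([633, 226, 28]);
translate([403, 401, 272]) cube([633, 226, 28]);
translate([403, 401, 544]) cube([633, 226, 28]);
translate([403, 401, 816]) cube([633, 226, 28]);


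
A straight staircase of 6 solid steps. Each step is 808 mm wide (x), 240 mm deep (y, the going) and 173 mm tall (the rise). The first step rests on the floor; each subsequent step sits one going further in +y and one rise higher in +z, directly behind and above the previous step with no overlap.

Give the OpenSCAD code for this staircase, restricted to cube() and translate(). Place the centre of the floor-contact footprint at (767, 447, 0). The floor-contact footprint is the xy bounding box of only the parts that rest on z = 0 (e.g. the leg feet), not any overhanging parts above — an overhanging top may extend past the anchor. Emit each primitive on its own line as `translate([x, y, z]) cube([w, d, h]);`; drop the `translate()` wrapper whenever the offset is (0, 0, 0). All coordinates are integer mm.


translate([363, 327, 0]) cube([808, 240, 173]);
translate([363, 567, 173]) cube([808, 240, 173]);
translate([363, 807, 346]) cube([808, 240, 173]);
translate([363, 1047, 519]) cube([808, 240, 173]);
translate([363, 1287, 692]) cube([808, 240, 173]);
translate([363, 1527, 865]) cube([808, 240, 173]);


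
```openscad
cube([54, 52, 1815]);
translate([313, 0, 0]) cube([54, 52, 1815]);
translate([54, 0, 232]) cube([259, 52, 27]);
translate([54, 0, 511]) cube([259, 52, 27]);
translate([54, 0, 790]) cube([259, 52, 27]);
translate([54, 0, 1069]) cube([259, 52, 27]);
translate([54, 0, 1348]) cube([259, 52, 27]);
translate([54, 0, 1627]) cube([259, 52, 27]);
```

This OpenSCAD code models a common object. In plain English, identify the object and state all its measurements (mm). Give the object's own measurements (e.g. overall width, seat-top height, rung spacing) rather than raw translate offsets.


A straight ladder. Two 54×52 mm vertical rails, 1815 mm tall, stand 367 mm apart (outside-to-outside) with their front faces coplanar on the −y side. 6 rungs, each 52 mm deep and 27 mm tall, span between the inner faces of the rails, front faces flush with the rails. The lowest rung's underside is at z = 232 mm and rungs are spaced 279 mm apart (underside to underside).


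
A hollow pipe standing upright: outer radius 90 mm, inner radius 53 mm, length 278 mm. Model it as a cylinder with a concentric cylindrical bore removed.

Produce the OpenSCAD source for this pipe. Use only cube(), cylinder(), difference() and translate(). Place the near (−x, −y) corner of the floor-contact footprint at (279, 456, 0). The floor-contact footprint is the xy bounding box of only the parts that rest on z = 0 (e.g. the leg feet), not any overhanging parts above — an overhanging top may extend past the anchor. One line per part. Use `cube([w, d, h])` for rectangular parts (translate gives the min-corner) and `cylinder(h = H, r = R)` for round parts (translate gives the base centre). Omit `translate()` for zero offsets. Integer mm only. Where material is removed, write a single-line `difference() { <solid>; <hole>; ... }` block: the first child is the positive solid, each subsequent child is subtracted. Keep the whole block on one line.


difference() { translate([369, 546, 0]) cylinder(h = 278, r = 90); translate([369, 546, 0]) cylinder(h = 278, r = 53); }


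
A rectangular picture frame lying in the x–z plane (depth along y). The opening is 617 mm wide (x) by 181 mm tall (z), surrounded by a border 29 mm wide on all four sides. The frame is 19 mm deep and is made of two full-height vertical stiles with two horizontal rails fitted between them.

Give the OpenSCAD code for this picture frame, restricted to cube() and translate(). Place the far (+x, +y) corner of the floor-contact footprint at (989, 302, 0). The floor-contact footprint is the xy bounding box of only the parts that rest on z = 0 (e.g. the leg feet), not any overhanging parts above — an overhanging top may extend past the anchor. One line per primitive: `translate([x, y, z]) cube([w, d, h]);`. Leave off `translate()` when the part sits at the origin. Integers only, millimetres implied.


translate([314, 283, 0]) cube([29, 19, 239]);
translate([960, 283, 0]) cube([29, 19, 239]);
translate([343, 283, 0]) cube([617, 19, 29]);
translate([343, 283, 210]) cube([617, 19, 29]);


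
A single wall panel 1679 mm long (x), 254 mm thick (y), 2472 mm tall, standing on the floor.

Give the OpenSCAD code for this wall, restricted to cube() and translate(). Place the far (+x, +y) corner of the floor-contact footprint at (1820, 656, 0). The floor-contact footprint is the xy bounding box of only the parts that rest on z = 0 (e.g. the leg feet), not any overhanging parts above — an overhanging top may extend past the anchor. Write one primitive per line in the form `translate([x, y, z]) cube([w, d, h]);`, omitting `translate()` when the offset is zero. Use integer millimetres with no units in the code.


translate([141, 402, 0]) cube([1679, 254, 2472]);


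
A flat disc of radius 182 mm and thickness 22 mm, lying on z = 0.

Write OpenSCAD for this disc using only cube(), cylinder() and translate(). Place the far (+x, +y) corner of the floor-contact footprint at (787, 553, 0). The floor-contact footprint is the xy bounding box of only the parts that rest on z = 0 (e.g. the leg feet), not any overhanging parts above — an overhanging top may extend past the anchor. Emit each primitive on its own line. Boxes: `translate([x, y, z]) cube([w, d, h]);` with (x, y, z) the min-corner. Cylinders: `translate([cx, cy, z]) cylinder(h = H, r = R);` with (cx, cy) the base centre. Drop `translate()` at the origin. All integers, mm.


translate([605, 371, 0]) cylinder(h = 22, r = 182);


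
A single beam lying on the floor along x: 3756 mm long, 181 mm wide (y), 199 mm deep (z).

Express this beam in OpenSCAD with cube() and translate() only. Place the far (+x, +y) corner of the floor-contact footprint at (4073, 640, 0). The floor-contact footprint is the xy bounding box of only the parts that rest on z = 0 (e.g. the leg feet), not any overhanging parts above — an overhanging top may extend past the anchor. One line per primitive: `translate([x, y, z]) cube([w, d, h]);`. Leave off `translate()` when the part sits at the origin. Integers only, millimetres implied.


translate([317, 459, 0]) cube([3756, 181, 199]);


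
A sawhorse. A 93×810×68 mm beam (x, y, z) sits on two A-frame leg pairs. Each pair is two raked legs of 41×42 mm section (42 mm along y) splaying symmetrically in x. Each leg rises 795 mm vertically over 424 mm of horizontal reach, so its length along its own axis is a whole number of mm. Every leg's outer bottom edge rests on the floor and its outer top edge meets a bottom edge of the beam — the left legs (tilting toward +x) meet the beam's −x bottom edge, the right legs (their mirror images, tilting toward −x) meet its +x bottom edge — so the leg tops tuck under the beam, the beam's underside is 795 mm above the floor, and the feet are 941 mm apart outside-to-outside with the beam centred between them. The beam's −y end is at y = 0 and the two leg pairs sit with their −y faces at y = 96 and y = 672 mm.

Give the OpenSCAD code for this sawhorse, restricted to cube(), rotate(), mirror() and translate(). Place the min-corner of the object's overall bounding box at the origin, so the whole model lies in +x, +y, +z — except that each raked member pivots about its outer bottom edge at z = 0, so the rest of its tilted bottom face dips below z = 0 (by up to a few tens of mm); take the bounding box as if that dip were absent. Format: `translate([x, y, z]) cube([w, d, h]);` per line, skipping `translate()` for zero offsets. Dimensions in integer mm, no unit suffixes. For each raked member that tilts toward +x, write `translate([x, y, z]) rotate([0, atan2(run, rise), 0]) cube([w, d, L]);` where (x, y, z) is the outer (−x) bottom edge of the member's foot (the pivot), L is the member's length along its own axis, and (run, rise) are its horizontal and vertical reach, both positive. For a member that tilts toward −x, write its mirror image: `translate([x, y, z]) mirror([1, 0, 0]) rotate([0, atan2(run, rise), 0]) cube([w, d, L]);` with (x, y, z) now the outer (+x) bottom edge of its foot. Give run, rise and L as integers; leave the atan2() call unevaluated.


translate([424, 0, 795]) cube([93, 810, 68]);
translate([0, 96, 0]) rotate([0, atan2(424, 795), 0]) cube([41, 42, 901]);
translate([941, 96, 0]) mirror([1, 0, 0]) rotate([0, atan2(424, 795), 0]) cube([41, 42, 901]);
translate([0, 672, 0]) rotate([0, atan2(424, 795), 0]) cube([41, 42, 901]);
translate([941, 672, 0]) mirror([1, 0, 0]) rotate([0, atan2(424, 795), 0]) cube([41, 42, 901]);


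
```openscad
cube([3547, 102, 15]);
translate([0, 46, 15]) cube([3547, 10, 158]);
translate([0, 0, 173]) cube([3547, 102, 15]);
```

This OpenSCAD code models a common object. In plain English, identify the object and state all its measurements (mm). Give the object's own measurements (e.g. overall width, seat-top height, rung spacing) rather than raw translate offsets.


An I-beam lying along x, 3547 mm long. Overall section height 188 mm. Two flanges 102 mm wide (y) and 15 mm thick, one on the floor and one at the top; a web 10 mm thick runs between them, centred on the flange width.
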